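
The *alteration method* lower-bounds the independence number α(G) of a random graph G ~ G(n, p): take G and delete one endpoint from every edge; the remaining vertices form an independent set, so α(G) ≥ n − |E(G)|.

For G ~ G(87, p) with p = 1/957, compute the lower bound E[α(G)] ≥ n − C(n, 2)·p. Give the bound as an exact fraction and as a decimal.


E[|E(G)|] = C(87, 2)·p = 3741 · (1/957) = 43/11.
E[α(G)] ≥ n − E[|E(G)|] = 87 − 43/11 = 914/11.
Numerically: ≈ 83.091.
(This is only a lower bound; the true E[α(G)] may be larger.)

E[α(G)] ≥ 914/11 ≈ 83.091.


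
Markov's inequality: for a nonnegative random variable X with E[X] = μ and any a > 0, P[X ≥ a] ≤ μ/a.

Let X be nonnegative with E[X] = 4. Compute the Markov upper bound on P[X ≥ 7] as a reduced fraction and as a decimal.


μ = E[X] = 4, a = 7.
Markov: P[X ≥ 7] ≤ μ/a = (4)/7 = 4/7.
Numerically: ≈ 0.571429.
(Since a = 7 > μ = 4.000000, the bound 4/7 is < 1 and informative.)

P[X ≥ 7] ≤ 4/7 ≈ 0.571429.


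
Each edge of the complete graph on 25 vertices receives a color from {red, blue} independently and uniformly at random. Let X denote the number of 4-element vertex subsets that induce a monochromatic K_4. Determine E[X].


Let X = Σ_S X_S over the C(25, 4) = 12650 subsets S of size 4, where X_S = 1 if the K_4 on S is monochromatic.
For a fixed S, the K_4 on S has C(4, 2) = 6 edges. P[all 6 edges red] = (1/2)^6, and likewise for blue, so P[monochromatic] = 2·(1/2)^6 = 2^{1 − 6} = 1/32.
Summing: E[X] = C(25, 4) · 2^{1 − 6} = 12650 · 1/32 = 6325/16.
Numerically: E[X] ≈ 395.3125.

E[X] = C(25,4)·2^(1−C(4,2)) = 6325/16 ≈ 395.3125.


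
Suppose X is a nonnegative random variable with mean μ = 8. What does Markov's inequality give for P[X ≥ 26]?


μ = E[X] = 8, a = 26.
Markov: P[X ≥ 26] ≤ μ/a = (8)/26 = 4/13.
Numerically: ≈ 0.308.
(Since a = 26 > μ = 8.000, the bound 4/13 is < 1 and informative.)

P[X ≥ 26] ≤ 4/13 ≈ 0.308.


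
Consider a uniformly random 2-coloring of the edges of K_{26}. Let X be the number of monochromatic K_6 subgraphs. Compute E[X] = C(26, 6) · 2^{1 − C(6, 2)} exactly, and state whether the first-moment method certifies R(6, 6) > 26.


E[X] = C(26, 6) · 2^{1 − 15} = 230230 · 2^{−14} = 230230/16384.
As a reduced fraction: E[X] = 115115/8192 ≈ 14.05212.
Is E[X] < 1? NO.
Since E[X] ≥ 1, the first-moment bound is inconclusive at n = 26; it does NOT by itself certify R(6, 6) > 26.

E[X] = 115115/8192 ≈ 14.05212; E[X] ≥ 1; first-moment method inconclusive here.


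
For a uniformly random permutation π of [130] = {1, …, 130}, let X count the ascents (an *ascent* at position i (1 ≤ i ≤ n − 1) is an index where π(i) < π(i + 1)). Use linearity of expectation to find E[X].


Write X = Σ X_I over i = 1, …, 129, with X_I the indicator of one ascent.
There are 129 indicators.
For each fixed i, the pair (π(i), π(i+1)) is a uniformly random ordered pair of distinct values from {1, …, 130}; by symmetry P[π(i) < π(i+1)] = 1/2.
By linearity: E[X] = 129 · (1/2) = (130 − 1) · (1/2) = 129/2 ≈ 64.50000.

E[X] = 129/2 = 64.50000.


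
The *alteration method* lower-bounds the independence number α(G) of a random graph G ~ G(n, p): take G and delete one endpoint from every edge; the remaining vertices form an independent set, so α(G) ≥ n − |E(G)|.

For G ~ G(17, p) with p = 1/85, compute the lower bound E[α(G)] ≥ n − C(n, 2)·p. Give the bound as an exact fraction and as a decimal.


E[|E(G)|] = C(17, 2)·p = 136 · (1/85) = 8/5.
E[α(G)] ≥ n − E[|E(G)|] = 17 − 8/5 = 77/5.
Numerically: ≈ 15.400000.
(This is only a lower bound; the true E[α(G)] may be larger.)

E[α(G)] ≥ 77/5 ≈ 15.400000.


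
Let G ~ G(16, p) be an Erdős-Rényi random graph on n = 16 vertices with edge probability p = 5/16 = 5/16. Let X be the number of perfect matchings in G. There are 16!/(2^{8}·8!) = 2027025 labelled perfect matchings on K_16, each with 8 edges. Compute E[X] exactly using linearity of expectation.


K_16 has 16!/(2^{8}·8!) = 2027025 labelled perfect matchings.
For each such perfect matching H, let X_H = 1 if all 8 edges of H are present in G. Then P[X_H = 1] = p^{8} = (5/16)^{8} = 390625/4294967296.
Summing the indicators: E[X] = Σ_H E[X_H] = 2027025 · p^{8} = 2027025 · 390625/4294967296 = 791806640625/4294967296.
Numerically: E[X] ≈ 184.4.

E[X] = 2027025 · (5/16)^{8} = 791806640625/4294967296 ≈ 184.4.


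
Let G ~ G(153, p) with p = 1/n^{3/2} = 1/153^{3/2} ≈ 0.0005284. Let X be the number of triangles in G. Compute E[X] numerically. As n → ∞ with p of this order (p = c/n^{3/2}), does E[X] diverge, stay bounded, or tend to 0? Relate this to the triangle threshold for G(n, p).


Number of potential triangles: C(153, 3) = 585276.
Each occurs with probability p³ ≈ (0.0005284)³ ≈ 1.475328e-10.
By linearity: E[X] = C(153, 3)·p³ ≈ 585276 · 1.475328e-10 ≈ 0.0001.
Since α = 3/2 > 1, p = c/n^{3/2} = o(1/n) is below the triangle threshold p ~ 1/n. Asymptotically E[X] ~ (c³/6)·n^{3(1−α)} = (1³/6)·n^{-1.5} → 0, so by Markov's inequality G has no triangles w.h.p.

E[X] ≈ 0.0001; in regime p = Θ(1/n^{3/2}) E[X] tends to 0 (below the triangle threshold p ~ 1/n).


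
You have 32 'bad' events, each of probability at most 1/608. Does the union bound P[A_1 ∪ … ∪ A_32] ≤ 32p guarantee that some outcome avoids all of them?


Union bound: P[∪_{i=1}^{32} A_i] ≤ Σ_i P[A_i] ≤ 32·p = 32·(1/608) = 1/19.
Numerically: 1/19 ≈ 0.05263.
Is 1/19 < 1? YES.
Since P[∪ A_i] ≤ 1/19 < 1, the complement has P[∩ A_i^c] ≥ 1 − 1/19 = 18/19 > 0, so some outcome avoids every A_i.

32·p = 1/19 ≈ 0.05263; existence CERTIFIED by the union bound.


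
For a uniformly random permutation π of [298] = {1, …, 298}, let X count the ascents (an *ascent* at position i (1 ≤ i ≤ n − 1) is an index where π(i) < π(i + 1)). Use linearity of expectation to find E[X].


Write X = Σ X_I over i = 1, …, 297, with X_I the indicator of one ascent.
There are 297 indicators.
For each fixed i, the pair (π(i), π(i+1)) is a uniformly random ordered pair of distinct values from {1, …, 298}; by symmetry P[π(i) < π(i+1)] = 1/2.
By linearity: E[X] = 297 · (1/2) = (298 − 1) · (1/2) = 297/2 ≈ 148.500000.

E[X] = 297/2 = 148.500000.


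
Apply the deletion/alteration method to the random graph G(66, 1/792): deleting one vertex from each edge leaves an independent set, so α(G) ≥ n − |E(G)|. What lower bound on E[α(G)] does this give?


E[|E(G)|] = C(66, 2)·p = 2145 · (1/792) = 65/24.
E[α(G)] ≥ n − E[|E(G)|] = 66 − 65/24 = 1519/24.
Numerically: ≈ 63.291667.
(This is only a lower bound; the true E[α(G)] may be larger.)

E[α(G)] ≥ 1519/24 ≈ 63.291667.


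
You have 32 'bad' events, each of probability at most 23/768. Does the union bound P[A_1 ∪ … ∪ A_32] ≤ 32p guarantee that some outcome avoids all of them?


Union bound: P[∪_{i=1}^{32} A_i] ≤ Σ_i P[A_i] ≤ 32·p = 32·(23/768) = 23/24.
Numerically: 23/24 ≈ 0.9583.
Is 23/24 < 1? YES.
Since P[∪ A_i] ≤ 23/24 < 1, the complement has P[∩ A_i^c] ≥ 1 − 23/24 = 1/24 > 0, so some outcome avoids every A_i.

32·p = 23/24 ≈ 0.9583; existence CERTIFIED by the union bound.


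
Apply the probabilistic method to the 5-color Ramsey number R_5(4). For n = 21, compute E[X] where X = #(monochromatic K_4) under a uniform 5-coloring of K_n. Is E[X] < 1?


E[X] = C(21, 4) · 5^{1 − 6} = 5985 · 5^{−5} = 5985/3125.
As a reduced fraction: E[X] = 1197/625 ≈ 1.915200.
Is E[X] < 1? NO.
Since E[X] ≥ 1, the first-moment bound is inconclusive at n = 21; it does NOT by itself certify R_5(4) > 21.

E[X] = 1197/625 ≈ 1.915200; E[X] ≥ 1; first-moment method inconclusive here.


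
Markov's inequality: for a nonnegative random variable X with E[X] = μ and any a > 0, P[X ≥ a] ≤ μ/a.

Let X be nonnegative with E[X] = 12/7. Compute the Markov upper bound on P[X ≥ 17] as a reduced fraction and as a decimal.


μ = E[X] = 12/7, a = 17.
Markov: P[X ≥ 17] ≤ μ/a = (12/7)/17 = 12/119.
Numerically: ≈ 0.10084.
(Since a = 17 > μ = 1.71429, the bound 12/119 is < 1 and informative.)

P[X ≥ 17] ≤ 12/119 ≈ 0.10084.


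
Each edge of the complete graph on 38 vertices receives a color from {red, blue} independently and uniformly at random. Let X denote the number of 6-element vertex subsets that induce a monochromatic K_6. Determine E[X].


Let X = Σ_S X_S over the C(38, 6) = 2760681 subsets S of size 6, where X_S = 1 if the K_6 on S is monochromatic.
For a fixed S, the K_6 on S has C(6, 2) = 15 edges. P[all 15 edges red] = (1/2)^15, and likewise for blue, so P[monochromatic] = 2·(1/2)^15 = 2^{1 − 15} = 1/16384.
By linearity: E[X] = C(38, 6) · 2^{1 − 15} = 2760681 · 1/16384 = 2760681/16384.
Numerically: E[X] ≈ 168.498596.

E[X] = C(38,6)·2^(1−C(6,2)) = 2760681/16384 ≈ 168.498596.


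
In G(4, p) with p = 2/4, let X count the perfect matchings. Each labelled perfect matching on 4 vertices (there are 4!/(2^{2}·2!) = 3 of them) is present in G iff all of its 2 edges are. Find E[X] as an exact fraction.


K_4 has 4!/(2^{2}·2!) = 3 labelled perfect matchings.
For each such perfect matching H, let X_H = 1 if all 2 edges of H are present in G. Then P[X_H = 1] = p^{2} = (1/2)^{2} = 1/4.
By linearity of expectation: E[X] = Σ_H E[X_H] = 3 · p^{2} = 3 · 1/4 = 3/4.
Numerically: E[X] ≈ 0.75.

E[X] = 3 · (1/2)^{2} = 3/4 ≈ 0.75.


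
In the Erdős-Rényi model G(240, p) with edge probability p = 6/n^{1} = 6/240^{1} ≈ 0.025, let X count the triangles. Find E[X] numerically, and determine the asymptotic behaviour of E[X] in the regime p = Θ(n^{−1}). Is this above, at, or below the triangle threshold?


Number of potential triangles: C(240, 3) = 2275280.
Each occurs with probability p³ ≈ (0.025)³ ≈ 1.5625000e-05.
By linearity: E[X] = C(240, 3)·p³ ≈ 2275280 · 1.5625000e-05 ≈ 35.55125.
Here α = 1, so p = 6/n is exactly at the triangle threshold p ~ 1/n. Asymptotically E[X] → c³/6 = 6³/6 = 36 ≈ 36.00000, a bounded constant. In this regime the triangle count is asymptotically Poisson(c³/6).

E[X] ≈ 35.55125; in regime p = Θ(1/n^{1}) E[X] stays bounded (at the triangle threshold p ~ 1/n).


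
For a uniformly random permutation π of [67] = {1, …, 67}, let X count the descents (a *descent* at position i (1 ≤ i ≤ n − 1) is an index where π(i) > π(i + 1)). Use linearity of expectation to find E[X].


Write X = Σ X_I over i = 1, …, 66, with X_I the indicator of one descent.
There are 66 indicators.
For each fixed i, the pair (π(i), π(i+1)) is a uniformly random ordered pair of distinct values from {1, …, 67}; by symmetry P[π(i) > π(i+1)] = 1/2.
By linearity: E[X] = 66 · (1/2) = (67 − 1) · (1/2) = 33 ≈ 33.0000.

E[X] = 33 = 33.0000.


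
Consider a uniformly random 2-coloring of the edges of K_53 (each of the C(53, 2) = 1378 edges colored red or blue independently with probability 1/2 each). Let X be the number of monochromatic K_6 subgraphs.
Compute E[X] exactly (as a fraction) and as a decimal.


Let X = Σ_S X_S over the C(53, 6) = 22957480 subsets S of size 6, where X_S = 1 if the K_6 on S is monochromatic.
For a fixed S, the K_6 on S has C(6, 2) = 15 edges. P[all 15 edges red] = (1/2)^15, and likewise for blue, so P[monochromatic] = 2·(1/2)^15 = 2^{1 − 15} = 1/16384.
By linearity: E[X] = C(53, 6) · 2^{1 − 15} = 22957480 · 1/16384 = 2869685/2048.
Numerically: E[X] ≈ 1401.213379.

E[X] = C(53,6)·2^(1−C(6,2)) = 2869685/2048 ≈ 1401.213379.


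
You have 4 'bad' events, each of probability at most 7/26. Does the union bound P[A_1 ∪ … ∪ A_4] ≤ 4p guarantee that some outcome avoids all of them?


Union bound: P[∪_{i=1}^{4} A_i] ≤ Σ_i P[A_i] ≤ 4·p = 4·(7/26) = 14/13.
Numerically: 14/13 ≈ 1.07692.
Is 14/13 < 1? NO.
Since the bound 14/13 is ≥ 1, the union bound is uninformative here; it does NOT by itself certify existence.

4·p = 14/13 ≈ 1.07692; existence NOT certified by the union bound.


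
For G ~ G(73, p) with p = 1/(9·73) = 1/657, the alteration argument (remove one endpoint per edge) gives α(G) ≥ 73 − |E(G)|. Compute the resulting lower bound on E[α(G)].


E[|E(G)|] = C(73, 2)·p = 2628 · (1/657) = 4.
E[α(G)] ≥ n − E[|E(G)|] = 73 − 4 = 69.
Numerically: ≈ 69.000.
(This is only a lower bound; the true E[α(G)] may be larger.)

E[α(G)] ≥ 69 ≈ 69.000.


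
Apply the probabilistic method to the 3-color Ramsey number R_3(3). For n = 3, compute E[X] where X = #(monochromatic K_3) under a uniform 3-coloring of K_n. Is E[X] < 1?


E[X] = C(3, 3) · 3^{1 − 3} = 1 · 3^{−2} = 1/9.
As a reduced fraction: E[X] = 1/9 ≈ 0.1111111.
Is E[X] < 1? YES.
Since E[X] < 1, there exists a 3-coloring of K_{3} with no monochromatic K_3; hence R_3(3) > 3.

E[X] = 1/9 ≈ 0.1111111; E[X] < 1, so R_3(3) > 3.


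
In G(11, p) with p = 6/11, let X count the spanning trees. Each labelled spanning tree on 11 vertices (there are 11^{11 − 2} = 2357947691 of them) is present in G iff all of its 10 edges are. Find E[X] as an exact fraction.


K_11 has 11^{11 − 2} = 2357947691 labelled spanning trees.
For each such spanning tree H, let X_H = 1 if all 10 edges of H are present in G. Then P[X_H = 1] = p^{10} = (6/11)^{10} = 60466176/25937424601.
By linearity: E[X] = Σ_H E[X_H] = 2357947691 · p^{10} = 2357947691 · 60466176/25937424601 = 60466176/11.
Numerically: E[X] ≈ 5.5e+06.

E[X] = 2357947691 · (6/11)^{10} = 60466176/11 ≈ 5.5e+06.


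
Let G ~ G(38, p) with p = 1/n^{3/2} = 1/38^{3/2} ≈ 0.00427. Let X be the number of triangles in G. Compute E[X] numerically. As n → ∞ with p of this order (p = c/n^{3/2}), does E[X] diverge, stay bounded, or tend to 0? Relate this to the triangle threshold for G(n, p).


Number of potential triangles: C(38, 3) = 8436.
Each occurs with probability p³ ≈ (0.00427)³ ≈ 7.77990e-08.
By linearity: E[X] = C(38, 3)·p³ ≈ 8436 · 7.77990e-08 ≈ 0.001.
Since α = 3/2 > 1, p = c/n^{3/2} = o(1/n) is below the triangle threshold p ~ 1/n. Asymptotically E[X] ~ (c³/6)·n^{3(1−α)} = (1³/6)·n^{-1.5} → 0, so by Markov's inequality G has no triangles w.h.p.

E[X] ≈ 0.001; in regime p = Θ(1/n^{3/2}) E[X] tends to 0 (below the triangle threshold p ~ 1/n).


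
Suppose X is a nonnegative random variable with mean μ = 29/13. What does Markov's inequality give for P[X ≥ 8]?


μ = E[X] = 29/13, a = 8.
Markov: P[X ≥ 8] ≤ μ/a = (29/13)/8 = 29/104.
Numerically: ≈ 0.279.
(Since a = 8 > μ = 2.231, the bound 29/104 is < 1 and informative.)

P[X ≥ 8] ≤ 29/104 ≈ 0.279.


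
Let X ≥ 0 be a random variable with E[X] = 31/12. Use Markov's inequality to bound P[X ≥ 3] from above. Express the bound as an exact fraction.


μ = E[X] = 31/12, a = 3.
Markov: P[X ≥ 3] ≤ μ/a = (31/12)/3 = 31/36.
Numerically: ≈ 0.861111.
(Since a = 3 > μ = 2.583333, the bound 31/36 is < 1 and informative.)

P[X ≥ 3] ≤ 31/36 ≈ 0.861111.


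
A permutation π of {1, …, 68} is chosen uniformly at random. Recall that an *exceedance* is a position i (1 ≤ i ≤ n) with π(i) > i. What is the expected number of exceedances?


Write X = Σ_{i=1}^{68} X_i, where X_i = 1_{π(i) > i}.
For each fixed i, π(i) is uniform over {1, …, 68} (marginal of a uniform permutation), so P[π(i) > i] = (n − i)/n. Summing: Σ_{i=1}^{68} (n − i)/n = (0 + 1 + … + 67)/68 = 68(68 − 1)/(2·68) = (68 − 1)/2.
Hence E[X] = Σ_{i=1}^{68} (68 − i)/68 = 67/2 ≈ 33.50000.

E[X] = 67/2 = 33.50000.


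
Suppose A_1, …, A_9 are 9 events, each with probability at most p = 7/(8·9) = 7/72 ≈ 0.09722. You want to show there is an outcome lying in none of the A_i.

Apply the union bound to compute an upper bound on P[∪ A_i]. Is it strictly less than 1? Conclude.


Union bound: P[∪_{i=1}^{9} A_i] ≤ Σ_i P[A_i] ≤ 9·p = 9·(7/72) = 7/8.
Numerically: 7/8 ≈ 0.87500.
Is 7/8 < 1? YES.
Since P[∪ A_i] ≤ 7/8 < 1, the complement has P[∩ A_i^c] ≥ 1 − 7/8 = 1/8 > 0, so some outcome avoids every A_i.

9·p = 7/8 ≈ 0.87500; existence CERTIFIED by the union bound.


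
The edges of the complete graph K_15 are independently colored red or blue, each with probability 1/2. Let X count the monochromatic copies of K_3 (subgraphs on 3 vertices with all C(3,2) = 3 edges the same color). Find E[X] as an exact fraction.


Let X = Σ_S X_S over the C(15, 3) = 455 subsets S of size 3, where X_S = 1 if the K_3 on S is monochromatic.
For a fixed S, the K_3 on S has C(3, 2) = 3 edges. P[all 3 edges red] = (1/2)^3, and likewise for blue, so P[monochromatic] = 2·(1/2)^3 = 2^{1 − 3} = 1/4.
By linearity: E[X] = C(15, 3) · 2^{1 − 3} = 455 · 1/4 = 455/4.
Numerically: E[X] ≈ 113.7500.

E[X] = C(15,3)·2^(1−C(3,2)) = 455/4 ≈ 113.7500.


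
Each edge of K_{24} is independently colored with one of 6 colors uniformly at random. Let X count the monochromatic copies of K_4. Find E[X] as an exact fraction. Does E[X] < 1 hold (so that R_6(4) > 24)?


E[X] = C(24, 4) · 6^{1 − 6} = 10626 · 6^{−5} = 10626/7776.
As a reduced fraction: E[X] = 1771/1296 ≈ 1.3665123.
Is E[X] < 1? NO.
Since E[X] ≥ 1, the first-moment bound is inconclusive at n = 24; it does NOT by itself certify R_6(4) > 24.

E[X] = 1771/1296 ≈ 1.3665123; E[X] ≥ 1; first-moment method inconclusive here.


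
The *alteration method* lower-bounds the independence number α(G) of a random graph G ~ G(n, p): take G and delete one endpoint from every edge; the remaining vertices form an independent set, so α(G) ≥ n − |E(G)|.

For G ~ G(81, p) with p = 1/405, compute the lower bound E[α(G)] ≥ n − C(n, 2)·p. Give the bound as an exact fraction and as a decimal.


E[|E(G)|] = C(81, 2)·p = 3240 · (1/405) = 8.
E[α(G)] ≥ n − E[|E(G)|] = 81 − 8 = 73.
Numerically: ≈ 73.00000.
(This is only a lower bound; the true E[α(G)] may be larger.)

E[α(G)] ≥ 73 ≈ 73.00000.


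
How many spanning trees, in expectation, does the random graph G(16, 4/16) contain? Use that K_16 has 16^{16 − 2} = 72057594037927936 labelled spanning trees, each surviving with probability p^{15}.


K_16 has 16^{16 − 2} = 72057594037927936 labelled spanning trees.
For each such spanning tree H, let X_H = 1 if all 15 edges of H are present in G. Then P[X_H = 1] = p^{15} = (1/4)^{15} = 1/1073741824.
Summing the indicators: E[X] = Σ_H E[X_H] = 72057594037927936 · p^{15} = 72057594037927936 · 1/1073741824 = 67108864.
Numerically: E[X] ≈ 6.71e+07.

E[X] = 72057594037927936 · (1/4)^{15} = 67108864 ≈ 6.71e+07.


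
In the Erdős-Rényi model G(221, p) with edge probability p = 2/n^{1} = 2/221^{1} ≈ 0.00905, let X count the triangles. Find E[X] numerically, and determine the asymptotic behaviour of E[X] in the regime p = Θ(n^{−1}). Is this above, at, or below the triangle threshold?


Number of potential triangles: C(221, 3) = 1774630.
Each occurs with probability p³ ≈ (0.00905)³ ≈ 7.411620e-07.
By linearity: E[X] = C(221, 3)·p³ ≈ 1774630 · 7.411620e-07 ≈ 1.3153.
Here α = 1, so p = 2/n is exactly at the triangle threshold p ~ 1/n. Asymptotically E[X] → c³/6 = 2³/6 = 4/3 ≈ 1.3333, a bounded constant. In this regime the triangle count is asymptotically Poisson(c³/6).

E[X] ≈ 1.3153; in regime p = Θ(1/n^{1}) E[X] stays bounded (at the triangle threshold p ~ 1/n).


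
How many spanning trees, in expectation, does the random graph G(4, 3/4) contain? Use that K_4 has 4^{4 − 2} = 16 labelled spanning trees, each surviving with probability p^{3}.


K_4 has 4^{4 − 2} = 16 labelled spanning trees.
For each such spanning tree H, let X_H = 1 if all 3 edges of H are present in G. Then P[X_H = 1] = p^{3} = (3/4)^{3} = 27/64.
Summing the indicators: E[X] = Σ_H E[X_H] = 16 · p^{3} = 16 · 27/64 = 27/4.
Numerically: E[X] ≈ 6.75.

E[X] = 16 · (3/4)^{3} = 27/4 ≈ 6.75.


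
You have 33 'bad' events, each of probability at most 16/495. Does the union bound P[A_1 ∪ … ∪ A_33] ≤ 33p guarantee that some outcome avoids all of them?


Union bound: P[∪_{i=1}^{33} A_i] ≤ Σ_i P[A_i] ≤ 33·p = 33·(16/495) = 16/15.
Numerically: 16/15 ≈ 1.066667.
Is 16/15 < 1? NO.
Since the bound 16/15 is ≥ 1, the union bound is uninformative here; it does NOT by itself certify existence.

33·p = 16/15 ≈ 1.066667; existence NOT certified by the union bound.


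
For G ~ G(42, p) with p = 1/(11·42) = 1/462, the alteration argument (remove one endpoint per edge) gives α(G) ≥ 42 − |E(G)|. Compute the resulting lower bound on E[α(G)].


E[|E(G)|] = C(42, 2)·p = 861 · (1/462) = 41/22.
E[α(G)] ≥ n − E[|E(G)|] = 42 − 41/22 = 883/22.
Numerically: ≈ 40.13636.
(This is only a lower bound; the true E[α(G)] may be larger.)

E[α(G)] ≥ 883/22 ≈ 40.13636.


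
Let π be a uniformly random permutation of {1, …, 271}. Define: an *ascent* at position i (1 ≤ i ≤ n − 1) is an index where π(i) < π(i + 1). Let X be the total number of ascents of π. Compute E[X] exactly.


Write X = Σ X_I over i = 1, …, 270, with X_I the indicator of one ascent.
There are 270 indicators.
For each fixed i, the pair (π(i), π(i+1)) is a uniformly random ordered pair of distinct values from {1, …, 271}; by symmetry P[π(i) < π(i+1)] = 1/2.
By linearity: E[X] = 270 · (1/2) = (271 − 1) · (1/2) = 135 ≈ 135.000000.

E[X] = 135 = 135.000000.


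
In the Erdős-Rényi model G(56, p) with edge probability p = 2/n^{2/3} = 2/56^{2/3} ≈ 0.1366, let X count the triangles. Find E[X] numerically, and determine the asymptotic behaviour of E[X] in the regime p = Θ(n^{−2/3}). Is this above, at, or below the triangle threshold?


Number of potential triangles: C(56, 3) = 27720.
Each occurs with probability p³ ≈ (0.1366)³ ≈ 2.551020e-03.
By linearity: E[X] = C(56, 3)·p³ ≈ 27720 · 2.551020e-03 ≈ 70.7143.
Since α = 2/3 < 1, p = c/n^{2/3} ≫ 1/n is above the triangle threshold p ~ 1/n. Asymptotically E[X] ~ (c³/6)·n^{3(1−α)} = (2³/6)·n^{1} → ∞; triangles are abundant w.h.p.

E[X] ≈ 70.7143; in regime p = Θ(1/n^{2/3}) E[X] diverges (above the triangle threshold p ~ 1/n).


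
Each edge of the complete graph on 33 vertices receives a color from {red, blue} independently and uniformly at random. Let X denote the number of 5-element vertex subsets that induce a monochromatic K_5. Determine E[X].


Let X = Σ_S X_S over the C(33, 5) = 237336 subsets S of size 5, where X_S = 1 if the K_5 on S is monochromatic.
For a fixed S, the K_5 on S has C(5, 2) = 10 edges. P[all 10 edges red] = (1/2)^10, and likewise for blue, so P[monochromatic] = 2·(1/2)^10 = 2^{1 − 10} = 1/512.
By linearity of expectation: E[X] = C(33, 5) · 2^{1 − 10} = 237336 · 1/512 = 29667/64.
Numerically: E[X] ≈ 463.54688.

E[X] = C(33,5)·2^(1−C(5,2)) = 29667/64 ≈ 463.54688.


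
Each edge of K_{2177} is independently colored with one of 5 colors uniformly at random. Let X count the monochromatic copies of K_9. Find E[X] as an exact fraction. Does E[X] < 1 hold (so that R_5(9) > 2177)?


E[X] = C(2177, 9) · 5^{1 − 36} = 2976951400847999984172400 · 5^{−35} = 2976951400847999984172400/2910383045673370361328125.
As a reduced fraction: E[X] = 119078056033919999366896/116415321826934814453125 ≈ 1.022873.
Is E[X] < 1? NO.
Since E[X] ≥ 1, the first-moment bound is inconclusive at n = 2177; it does NOT by itself certify R_5(9) > 2177.

E[X] = 119078056033919999366896/116415321826934814453125 ≈ 1.022873; E[X] ≥ 1; first-moment method inconclusive here.


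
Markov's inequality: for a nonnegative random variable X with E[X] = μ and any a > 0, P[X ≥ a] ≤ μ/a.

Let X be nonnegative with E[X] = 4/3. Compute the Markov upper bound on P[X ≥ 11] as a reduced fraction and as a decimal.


μ = E[X] = 4/3, a = 11.
Markov: P[X ≥ 11] ≤ μ/a = (4/3)/11 = 4/33.
Numerically: ≈ 0.12121.
(Since a = 11 > μ = 1.33333, the bound 4/33 is < 1 and informative.)

P[X ≥ 11] ≤ 4/33 ≈ 0.12121.


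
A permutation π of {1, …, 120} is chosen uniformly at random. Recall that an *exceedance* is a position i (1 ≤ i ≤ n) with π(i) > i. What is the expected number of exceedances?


Write X = Σ_{i=1}^{120} X_i, where X_i = 1_{π(i) > i}.
For each fixed i, π(i) is uniform over {1, …, 120} (marginal of a uniform permutation), so P[π(i) > i] = (n − i)/n. Summing: Σ_{i=1}^{120} (n − i)/n = (0 + 1 + … + 119)/120 = 120(120 − 1)/(2·120) = (120 − 1)/2.
Hence E[X] = Σ_{i=1}^{120} (120 − i)/120 = 119/2 ≈ 59.50000.

E[X] = 119/2 = 59.50000.


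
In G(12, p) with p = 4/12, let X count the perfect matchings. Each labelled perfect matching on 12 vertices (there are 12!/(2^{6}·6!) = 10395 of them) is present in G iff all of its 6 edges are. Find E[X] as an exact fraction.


K_12 has 12!/(2^{6}·6!) = 10395 labelled perfect matchings.
For each such perfect matching H, let X_H = 1 if all 6 edges of H are present in G. Then P[X_H = 1] = p^{6} = (1/3)^{6} = 1/729.
By linearity: E[X] = Σ_H E[X_H] = 10395 · p^{6} = 10395 · 1/729 = 385/27.
Numerically: E[X] ≈ 14.259.

E[X] = 10395 · (1/3)^{6} = 385/27 ≈ 14.259.


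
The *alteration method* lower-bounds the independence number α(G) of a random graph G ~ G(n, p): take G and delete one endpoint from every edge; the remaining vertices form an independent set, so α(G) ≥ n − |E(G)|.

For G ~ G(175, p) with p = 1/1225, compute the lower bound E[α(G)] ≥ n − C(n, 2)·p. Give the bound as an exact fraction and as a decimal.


E[|E(G)|] = C(175, 2)·p = 15225 · (1/1225) = 87/7.
E[α(G)] ≥ n − E[|E(G)|] = 175 − 87/7 = 1138/7.
Numerically: ≈ 162.57143.
(This is only a lower bound; the true E[α(G)] may be larger.)

E[α(G)] ≥ 1138/7 ≈ 162.57143.


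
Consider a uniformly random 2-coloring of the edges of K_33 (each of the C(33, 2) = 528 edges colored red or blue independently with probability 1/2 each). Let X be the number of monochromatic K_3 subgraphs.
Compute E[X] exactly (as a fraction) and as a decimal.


Let X = Σ_S X_S over the C(33, 3) = 5456 subsets S of size 3, where X_S = 1 if the K_3 on S is monochromatic.
For a fixed S, the K_3 on S has C(3, 2) = 3 edges. P[all 3 edges red] = (1/2)^3, and likewise for blue, so P[monochromatic] = 2·(1/2)^3 = 2^{1 − 3} = 1/4.
Summing: E[X] = C(33, 3) · 2^{1 − 3} = 5456 · 1/4 = 1364.
Numerically: E[X] ≈ 1364.000000.

E[X] = C(33,3)·2^(1−C(3,2)) = 1364 ≈ 1364.000000.


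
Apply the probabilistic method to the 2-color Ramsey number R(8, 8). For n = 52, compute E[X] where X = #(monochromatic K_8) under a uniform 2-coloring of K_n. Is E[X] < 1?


E[X] = C(52, 8) · 2^{1 − 28} = 752538150 · 2^{−27} = 752538150/134217728.
As a reduced fraction: E[X] = 376269075/67108864 ≈ 5.6068.
Is E[X] < 1? NO.
Since E[X] ≥ 1, the first-moment bound is inconclusive at n = 52; it does NOT by itself certify R(8, 8) > 52.

E[X] = 376269075/67108864 ≈ 5.6068; E[X] ≥ 1; first-moment method inconclusive here.


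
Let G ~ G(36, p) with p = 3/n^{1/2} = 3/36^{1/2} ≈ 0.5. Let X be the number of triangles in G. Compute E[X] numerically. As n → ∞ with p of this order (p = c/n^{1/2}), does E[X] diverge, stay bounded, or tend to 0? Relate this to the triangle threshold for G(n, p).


Number of potential triangles: C(36, 3) = 7140.
Each occurs with probability p³ ≈ (0.5)³ ≈ 1.2500000e-01.
By linearity: E[X] = C(36, 3)·p³ ≈ 7140 · 1.2500000e-01 ≈ 892.50000.
Since α = 1/2 < 1, p = c/n^{1/2} ≫ 1/n is above the triangle threshold p ~ 1/n. Asymptotically E[X] ~ (c³/6)·n^{3(1−α)} = (3³/6)·n^{1.5} → ∞; triangles are abundant w.h.p.

E[X] ≈ 892.50000; in regime p = Θ(1/n^{1/2}) E[X] diverges (above the triangle threshold p ~ 1/n).


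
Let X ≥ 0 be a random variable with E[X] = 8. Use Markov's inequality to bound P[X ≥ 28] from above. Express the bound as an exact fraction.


μ = E[X] = 8, a = 28.
Markov: P[X ≥ 28] ≤ μ/a = (8)/28 = 2/7.
Numerically: ≈ 0.28571.
(Since a = 28 > μ = 8.00000, the bound 2/7 is < 1 and informative.)

P[X ≥ 28] ≤ 2/7 ≈ 0.28571.


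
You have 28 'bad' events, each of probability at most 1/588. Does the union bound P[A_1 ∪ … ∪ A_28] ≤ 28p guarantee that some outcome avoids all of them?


Union bound: P[∪_{i=1}^{28} A_i] ≤ Σ_i P[A_i] ≤ 28·p = 28·(1/588) = 1/21.
Numerically: 1/21 ≈ 0.04762.
Is 1/21 < 1? YES.
Since P[∪ A_i] ≤ 1/21 < 1, the complement has P[∩ A_i^c] ≥ 1 − 1/21 = 20/21 > 0, so some outcome avoids every A_i.

28·p = 1/21 ≈ 0.04762; existence CERTIFIED by the union bound.


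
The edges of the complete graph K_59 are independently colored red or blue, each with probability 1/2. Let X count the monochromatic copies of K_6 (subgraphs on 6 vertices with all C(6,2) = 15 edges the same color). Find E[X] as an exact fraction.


Let X = Σ_S X_S over the C(59, 6) = 45057474 subsets S of size 6, where X_S = 1 if the K_6 on S is monochromatic.
For a fixed S, the K_6 on S has C(6, 2) = 15 edges. P[all 15 edges red] = (1/2)^15, and likewise for blue, so P[monochromatic] = 2·(1/2)^15 = 2^{1 − 15} = 1/16384.
Summing: E[X] = C(59, 6) · 2^{1 − 15} = 45057474 · 1/16384 = 22528737/8192.
Numerically: E[X] ≈ 2750.089966.

E[X] = C(59,6)·2^(1−C(6,2)) = 22528737/8192 ≈ 2750.089966.


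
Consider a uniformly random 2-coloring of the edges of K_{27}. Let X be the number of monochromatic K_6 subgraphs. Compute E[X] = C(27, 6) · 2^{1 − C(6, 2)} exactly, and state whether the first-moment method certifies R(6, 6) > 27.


E[X] = C(27, 6) · 2^{1 − 15} = 296010 · 2^{−14} = 296010/16384.
As a reduced fraction: E[X] = 148005/8192 ≈ 18.067017.
Is E[X] < 1? NO.
Since E[X] ≥ 1, the first-moment bound is inconclusive at n = 27; it does NOT by itself certify R(6, 6) > 27.

E[X] = 148005/8192 ≈ 18.067017; E[X] ≥ 1; first-moment method inconclusive here.


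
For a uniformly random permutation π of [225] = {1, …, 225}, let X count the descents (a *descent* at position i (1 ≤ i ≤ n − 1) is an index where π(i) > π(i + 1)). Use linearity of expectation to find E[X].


Write X = Σ X_I over i = 1, …, 224, with X_I the indicator of one descent.
There are 224 indicators.
For each fixed i, the pair (π(i), π(i+1)) is a uniformly random ordered pair of distinct values from {1, …, 225}; by symmetry P[π(i) > π(i+1)] = 1/2.
By linearity: E[X] = 224 · (1/2) = (225 − 1) · (1/2) = 112 ≈ 112.000000.

E[X] = 112 = 112.000000.


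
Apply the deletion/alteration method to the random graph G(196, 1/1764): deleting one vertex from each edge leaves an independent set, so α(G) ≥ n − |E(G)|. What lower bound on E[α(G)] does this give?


E[|E(G)|] = C(196, 2)·p = 19110 · (1/1764) = 65/6.
E[α(G)] ≥ n − E[|E(G)|] = 196 − 65/6 = 1111/6.
Numerically: ≈ 185.166667.
(This is only a lower bound; the true E[α(G)] may be larger.)

E[α(G)] ≥ 1111/6 ≈ 185.166667.


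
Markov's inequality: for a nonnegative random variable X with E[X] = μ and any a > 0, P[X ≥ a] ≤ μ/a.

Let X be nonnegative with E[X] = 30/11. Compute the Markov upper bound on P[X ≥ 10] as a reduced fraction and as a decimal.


μ = E[X] = 30/11, a = 10.
Markov: P[X ≥ 10] ≤ μ/a = (30/11)/10 = 3/11.
Numerically: ≈ 0.273.
(Since a = 10 > μ = 2.727, the bound 3/11 is < 1 and informative.)

P[X ≥ 10] ≤ 3/11 ≈ 0.273.


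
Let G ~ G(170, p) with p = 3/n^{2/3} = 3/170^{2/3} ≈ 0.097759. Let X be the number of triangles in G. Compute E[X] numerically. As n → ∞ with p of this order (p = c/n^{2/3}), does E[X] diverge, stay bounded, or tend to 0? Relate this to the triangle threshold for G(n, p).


Number of potential triangles: C(170, 3) = 804440.
Each occurs with probability p³ ≈ (0.097759)³ ≈ 9.3425606e-04.
By linearity: E[X] = C(170, 3)·p³ ≈ 804440 · 9.3425606e-04 ≈ 751.55294.
Since α = 2/3 < 1, p = c/n^{2/3} ≫ 1/n is above the triangle threshold p ~ 1/n. Asymptotically E[X] ~ (c³/6)·n^{3(1−α)} = (3³/6)·n^{1} → ∞; triangles are abundant w.h.p.

E[X] ≈ 751.55294; in regime p = Θ(1/n^{2/3}) E[X] diverges (above the triangle threshold p ~ 1/n).


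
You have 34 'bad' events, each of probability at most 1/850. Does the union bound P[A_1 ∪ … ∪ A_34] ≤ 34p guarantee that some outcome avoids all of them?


Union bound: P[∪_{i=1}^{34} A_i] ≤ Σ_i P[A_i] ≤ 34·p = 34·(1/850) = 1/25.
Numerically: 1/25 ≈ 0.04000.
Is 1/25 < 1? YES.
Since P[∪ A_i] ≤ 1/25 < 1, the complement has P[∩ A_i^c] ≥ 1 − 1/25 = 24/25 > 0, so some outcome avoids every A_i.

34·p = 1/25 ≈ 0.04000; existence CERTIFIED by the union bound.


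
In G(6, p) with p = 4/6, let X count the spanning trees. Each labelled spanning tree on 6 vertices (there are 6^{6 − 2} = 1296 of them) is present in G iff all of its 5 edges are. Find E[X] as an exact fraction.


K_6 has 6^{6 − 2} = 1296 labelled spanning trees.
For each such spanning tree H, let X_H = 1 if all 5 edges of H are present in G. Then P[X_H = 1] = p^{5} = (2/3)^{5} = 32/243.
By linearity of expectation: E[X] = Σ_H E[X_H] = 1296 · p^{5} = 1296 · 32/243 = 512/3.
Numerically: E[X] ≈ 170.667.

E[X] = 1296 · (2/3)^{5} = 512/3 ≈ 170.667.


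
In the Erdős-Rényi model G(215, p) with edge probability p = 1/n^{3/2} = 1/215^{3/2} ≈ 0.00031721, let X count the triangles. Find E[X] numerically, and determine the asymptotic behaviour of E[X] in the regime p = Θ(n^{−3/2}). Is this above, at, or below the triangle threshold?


Number of potential triangles: C(215, 3) = 1633355.
Each occurs with probability p³ ≈ (0.00031721)³ ≈ 3.1917358e-11.
By linearity: E[X] = C(215, 3)·p³ ≈ 1633355 · 3.1917358e-11 ≈ 0.00005.
Since α = 3/2 > 1, p = c/n^{3/2} = o(1/n) is below the triangle threshold p ~ 1/n. Asymptotically E[X] ~ (c³/6)·n^{3(1−α)} = (1³/6)·n^{-1.5} → 0, so by Markov's inequality G has no triangles w.h.p.

E[X] ≈ 0.00005; in regime p = Θ(1/n^{3/2}) E[X] tends to 0 (below the triangle threshold p ~ 1/n).


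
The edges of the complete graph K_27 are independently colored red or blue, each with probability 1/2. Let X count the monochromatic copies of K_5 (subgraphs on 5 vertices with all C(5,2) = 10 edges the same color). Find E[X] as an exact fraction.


Let X = Σ_S X_S over the C(27, 5) = 80730 subsets S of size 5, where X_S = 1 if the K_5 on S is monochromatic.
For a fixed S, the K_5 on S has C(5, 2) = 10 edges. P[all 10 edges red] = (1/2)^10, and likewise for blue, so P[monochromatic] = 2·(1/2)^10 = 2^{1 − 10} = 1/512.
Summing: E[X] = C(27, 5) · 2^{1 − 10} = 80730 · 1/512 = 40365/256.
Numerically: E[X] ≈ 157.676.

E[X] = C(27,5)·2^(1−C(5,2)) = 40365/256 ≈ 157.676.


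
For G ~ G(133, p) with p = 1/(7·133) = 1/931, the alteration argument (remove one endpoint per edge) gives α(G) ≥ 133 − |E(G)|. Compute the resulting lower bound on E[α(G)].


E[|E(G)|] = C(133, 2)·p = 8778 · (1/931) = 66/7.
E[α(G)] ≥ n − E[|E(G)|] = 133 − 66/7 = 865/7.
Numerically: ≈ 123.571429.
(This is only a lower bound; the true E[α(G)] may be larger.)

E[α(G)] ≥ 865/7 ≈ 123.571429.


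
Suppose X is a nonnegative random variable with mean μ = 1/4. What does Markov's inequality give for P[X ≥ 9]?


μ = E[X] = 1/4, a = 9.
Markov: P[X ≥ 9] ≤ μ/a = (1/4)/9 = 1/36.
Numerically: ≈ 0.027778.
(Since a = 9 > μ = 0.250000, the bound 1/36 is < 1 and informative.)

P[X ≥ 9] ≤ 1/36 ≈ 0.027778.


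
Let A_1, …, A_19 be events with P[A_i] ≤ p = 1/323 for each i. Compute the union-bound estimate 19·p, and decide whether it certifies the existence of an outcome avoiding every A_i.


Union bound: P[∪_{i=1}^{19} A_i] ≤ Σ_i P[A_i] ≤ 19·p = 19·(1/323) = 1/17.
Numerically: 1/17 ≈ 0.0588235.
Is 1/17 < 1? YES.
Since P[∪ A_i] ≤ 1/17 < 1, the complement has P[∩ A_i^c] ≥ 1 − 1/17 = 16/17 > 0, so some outcome avoids every A_i.

19·p = 1/17 ≈ 0.0588235; existence CERTIFIED by the union bound.


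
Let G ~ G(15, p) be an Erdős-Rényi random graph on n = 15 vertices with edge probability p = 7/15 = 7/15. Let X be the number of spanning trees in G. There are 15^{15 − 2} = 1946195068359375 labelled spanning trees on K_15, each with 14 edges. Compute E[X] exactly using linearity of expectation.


K_15 has 15^{15 − 2} = 1946195068359375 labelled spanning trees.
For each such spanning tree H, let X_H = 1 if all 14 edges of H are present in G. Then P[X_H = 1] = p^{14} = (7/15)^{14} = 678223072849/29192926025390625.
By linearity of expectation: E[X] = Σ_H E[X_H] = 1946195068359375 · p^{14} = 1946195068359375 · 678223072849/29192926025390625 = 678223072849/15.
Numerically: E[X] ≈ 4.521e+10.

E[X] = 1946195068359375 · (7/15)^{14} = 678223072849/15 ≈ 4.521e+10.


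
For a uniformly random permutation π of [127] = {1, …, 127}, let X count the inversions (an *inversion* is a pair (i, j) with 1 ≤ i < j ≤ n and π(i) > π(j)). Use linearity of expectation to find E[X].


Write X = Σ X_I over the C(127, 2) = 8001 pairs i < j, with X_I the indicator of one inversion.
There are 8001 indicators.
For each fixed pair i < j, the values π(i) and π(j) are two distinct elements of {1, …, 127} in uniformly random order; by symmetry P[π(i) > π(j)] = 1/2.
By linearity: E[X] = 8001 · (1/2) = C(127, 2) · (1/2) = 8001/2 = 8001/2 ≈ 4000.500.

E[X] = 8001/2 = 4000.500.


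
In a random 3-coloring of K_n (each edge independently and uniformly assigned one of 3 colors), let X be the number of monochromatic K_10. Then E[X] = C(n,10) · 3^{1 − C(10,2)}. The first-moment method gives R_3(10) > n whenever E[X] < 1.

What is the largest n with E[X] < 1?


We need C(n, 10) · 3^{1 − 45} < 1, i.e. C(n, 10) < 3^{45 − 1} = 984770902183611232881.
Check values of n near the boundary:
  n = 569: C(569, 10) = 905357721286137524328; 905357721286137524328 < 984770902183611232881? YES
  n = 570: C(570, 10) = 921524823451961408691; 921524823451961408691 < 984770902183611232881? YES
  n = 571: C(571, 10) = 937951290893172842001; 937951290893172842001 < 984770902183611232881? YES
  n = 572: C(572, 10) = 954640815642161682606; 954640815642161682606 < 984770902183611232881? YES
  n = 573: C(573, 10) = 971597135635805762226; 971597135635805762226 < 984770902183611232881? YES
  n = 574: C(574, 10) = 988824035203816502691; 988824035203816502691 < 984770902183611232881? NO
The largest n with C(n, 10) < 984770902183611232881 is n = 573 (where E[X] = 35985079097622435638/36472996377170786403 ≈ 0.9866). Hence R_3(10) > 573, i.e. R_3(10) ≥ 574.

Largest n = 573; hence R_3(10) > 573.


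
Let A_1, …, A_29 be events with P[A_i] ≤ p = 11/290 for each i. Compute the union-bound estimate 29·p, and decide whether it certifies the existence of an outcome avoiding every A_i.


Union bound: P[∪_{i=1}^{29} A_i] ≤ Σ_i P[A_i] ≤ 29·p = 29·(11/290) = 11/10.
Numerically: 11/10 ≈ 1.1000000.
Is 11/10 < 1? NO.
Since the bound 11/10 is ≥ 1, the union bound is uninformative here; it does NOT by itself certify existence.

29·p = 11/10 ≈ 1.1000000; existence NOT certified by the union bound.


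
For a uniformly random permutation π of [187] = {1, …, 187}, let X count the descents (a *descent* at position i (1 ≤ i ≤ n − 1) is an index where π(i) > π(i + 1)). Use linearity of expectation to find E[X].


Write X = Σ X_I over i = 1, …, 186, with X_I the indicator of one descent.
There are 186 indicators.
For each fixed i, the pair (π(i), π(i+1)) is a uniformly random ordered pair of distinct values from {1, …, 187}; by symmetry P[π(i) > π(i+1)] = 1/2.
By linearity: E[X] = 186 · (1/2) = (187 − 1) · (1/2) = 93 ≈ 93.000000.

E[X] = 93 = 93.000000.


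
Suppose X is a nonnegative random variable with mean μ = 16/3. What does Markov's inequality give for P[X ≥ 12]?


μ = E[X] = 16/3, a = 12.
Markov: P[X ≥ 12] ≤ μ/a = (16/3)/12 = 4/9.
Numerically: ≈ 0.4444.
(Since a = 12 > μ = 5.3333, the bound 4/9 is < 1 and informative.)

P[X ≥ 12] ≤ 4/9 ≈ 0.4444.


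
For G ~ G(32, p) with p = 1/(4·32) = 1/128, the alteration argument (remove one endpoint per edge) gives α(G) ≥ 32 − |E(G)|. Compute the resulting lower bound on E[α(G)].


E[|E(G)|] = C(32, 2)·p = 496 · (1/128) = 31/8.
E[α(G)] ≥ n − E[|E(G)|] = 32 − 31/8 = 225/8.
Numerically: ≈ 28.125.
(This is only a lower bound; the true E[α(G)] may be larger.)

E[α(G)] ≥ 225/8 ≈ 28.125.
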